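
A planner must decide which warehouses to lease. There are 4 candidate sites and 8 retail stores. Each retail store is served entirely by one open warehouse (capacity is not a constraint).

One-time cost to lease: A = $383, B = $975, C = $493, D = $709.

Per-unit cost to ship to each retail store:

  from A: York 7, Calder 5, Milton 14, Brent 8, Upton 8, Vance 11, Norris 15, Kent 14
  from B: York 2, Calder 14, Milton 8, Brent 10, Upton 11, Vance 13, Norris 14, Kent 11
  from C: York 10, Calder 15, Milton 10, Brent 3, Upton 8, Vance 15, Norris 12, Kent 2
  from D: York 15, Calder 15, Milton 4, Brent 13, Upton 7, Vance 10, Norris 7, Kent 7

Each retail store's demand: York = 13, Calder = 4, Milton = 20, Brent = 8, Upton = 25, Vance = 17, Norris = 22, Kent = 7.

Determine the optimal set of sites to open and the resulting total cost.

For any fixed open set, each retail store goes to its cheapest open site; total = fixed + service.
{C}: York→C 10·13=130, Calder→C 15·4=60, Milton→C 10·20=200, Brent→C 3·8=24, Upton→C 8·25=200, Vance→C 15·17=255, Norris→C 12·22=264, Kent→C 2·7=14. Service 1147; fixed 493; total 1640.
{A}: York→A 7·13=91, Calder→A 5·4=20, Milton→A 14·20=280, Brent→A 8·8=64, Upton→A 8·25=200, Vance→A 11·17=187, Norris→A 15·22=330, Kent→A 14·7=98. Service 1270; fixed 383; total 1653.
{D}: service 987 + fixed 709 = 1696
{A, B, C, D}: service 663 + fixed 2560 = 3223
No other subset beats 1640.

Open C only; minimum total cost 1640.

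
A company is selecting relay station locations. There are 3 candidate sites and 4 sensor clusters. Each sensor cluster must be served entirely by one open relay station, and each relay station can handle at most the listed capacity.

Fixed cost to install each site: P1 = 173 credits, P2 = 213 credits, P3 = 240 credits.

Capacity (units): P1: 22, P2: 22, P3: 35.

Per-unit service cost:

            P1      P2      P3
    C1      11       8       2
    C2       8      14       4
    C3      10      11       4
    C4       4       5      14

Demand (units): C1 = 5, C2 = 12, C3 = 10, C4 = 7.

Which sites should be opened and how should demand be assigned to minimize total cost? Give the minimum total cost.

Open {P3}: C1→P3 2·5=10, C2→P3 4·12=48, C3→P3 4·10=40, C4→P3 14·7=98.
Loads: P3 carries 34/35. Service 196; fixed 240; total 436.
Next best feasible plan costs 539.

Minimum total cost: 436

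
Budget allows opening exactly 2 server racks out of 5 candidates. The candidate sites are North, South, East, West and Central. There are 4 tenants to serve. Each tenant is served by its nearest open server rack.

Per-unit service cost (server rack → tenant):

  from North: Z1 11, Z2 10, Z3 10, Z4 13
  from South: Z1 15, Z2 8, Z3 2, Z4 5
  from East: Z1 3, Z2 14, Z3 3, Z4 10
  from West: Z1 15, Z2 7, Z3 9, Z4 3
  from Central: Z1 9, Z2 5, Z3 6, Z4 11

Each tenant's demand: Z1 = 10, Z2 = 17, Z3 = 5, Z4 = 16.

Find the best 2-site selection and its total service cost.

With exactly 2 open, each tenant uses its cheapest among the chosen.
{East, West}: Z1→East 3·10=30, Z2→West 7·17=119, Z3→East 3·5=15, Z4→West 3·16=48. Service cost 212.
{West, Central}: service cost 253
{South, East}: service cost 256
Among all 10 size-2 choices, {East, West} is lowest.

Choose East and West; total service cost 212.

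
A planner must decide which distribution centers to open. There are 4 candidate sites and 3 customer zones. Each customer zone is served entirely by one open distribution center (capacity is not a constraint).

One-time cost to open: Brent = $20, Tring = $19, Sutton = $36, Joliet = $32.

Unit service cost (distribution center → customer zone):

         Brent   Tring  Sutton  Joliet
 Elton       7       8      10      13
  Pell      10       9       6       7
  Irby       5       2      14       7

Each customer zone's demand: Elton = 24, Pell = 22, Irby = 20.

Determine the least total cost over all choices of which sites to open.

Minimum total cost: 415

For any fixed open set, each customer zone goes to its cheapest open site; total = fixed + service.
{Brent, Tring, Sutton}: Elton→Brent 7·24=168, Pell→Sutton 6·22=132, Irby→Tring 2·20=40. Service 340; fixed 75; total 415.
{Tring, Sutton}: service 364 + fixed 55 = 419
{Brent, Tring, Joliet}: Elton→Brent 7·24=168, Pell→Joliet 7·22=154, Irby→Tring 2·20=40. Service 362; fixed 71; total 433.
{Brent, Tring, Sutton, Joliet}: Elton→Brent 7·24=168, Pell→Sutton 6·22=132, Irby→Tring 2·20=40. Service 340; fixed 107; total 447.
(All 15 nonempty subsets were checked; Brent, Tring and Sutton is lowest.)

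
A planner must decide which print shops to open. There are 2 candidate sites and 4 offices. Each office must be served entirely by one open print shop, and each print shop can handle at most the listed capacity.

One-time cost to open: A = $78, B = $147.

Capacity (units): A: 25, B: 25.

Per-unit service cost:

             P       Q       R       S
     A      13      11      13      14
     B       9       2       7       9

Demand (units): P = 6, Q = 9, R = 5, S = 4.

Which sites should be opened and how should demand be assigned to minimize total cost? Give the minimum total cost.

Open {B}: P→B 9·6=54, Q→B 2·9=18, R→B 7·5=35, S→B 9·4=36.
Loads: B carries 24/25. Service 143; fixed 147; total 290.
Next best feasible plan costs 368.

Minimum total cost: 290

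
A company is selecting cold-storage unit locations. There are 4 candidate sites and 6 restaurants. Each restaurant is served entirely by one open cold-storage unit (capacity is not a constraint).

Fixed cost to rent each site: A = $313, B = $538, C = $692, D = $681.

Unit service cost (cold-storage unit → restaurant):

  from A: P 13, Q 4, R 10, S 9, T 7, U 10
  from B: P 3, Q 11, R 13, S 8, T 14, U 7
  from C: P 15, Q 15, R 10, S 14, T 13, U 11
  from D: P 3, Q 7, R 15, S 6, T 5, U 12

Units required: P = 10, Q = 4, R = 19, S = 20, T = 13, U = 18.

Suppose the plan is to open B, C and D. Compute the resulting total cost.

Each restaurant is assigned to its cheapest site among the open ones.
{B, C, D}: P→B 3·10=30, Q→D 7·4=28, R→C 10·19=190, S→D 6·20=120, T→D 5·13=65, U→B 7·18=126. Service 559; fixed 1911; total 2470.

Total cost: 2470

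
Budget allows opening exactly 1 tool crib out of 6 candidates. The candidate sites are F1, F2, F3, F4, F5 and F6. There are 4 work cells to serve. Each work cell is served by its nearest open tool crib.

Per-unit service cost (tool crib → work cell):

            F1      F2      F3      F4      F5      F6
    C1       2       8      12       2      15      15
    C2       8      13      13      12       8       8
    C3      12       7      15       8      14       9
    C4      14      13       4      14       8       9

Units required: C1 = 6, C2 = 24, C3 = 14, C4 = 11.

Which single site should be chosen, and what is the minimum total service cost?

With exactly 1 open, each work cell uses its cheapest among the chosen.
{F6}: C1→F6 15·6=90, C2→F6 8·24=192, C3→F6 9·14=126, C4→F6 9·11=99. Service cost 507.
{F1}: service cost 526
{F4}: service cost 566
Among all 6 size-1 choices, {F6} is lowest.

Choose F6 only; total service cost 507.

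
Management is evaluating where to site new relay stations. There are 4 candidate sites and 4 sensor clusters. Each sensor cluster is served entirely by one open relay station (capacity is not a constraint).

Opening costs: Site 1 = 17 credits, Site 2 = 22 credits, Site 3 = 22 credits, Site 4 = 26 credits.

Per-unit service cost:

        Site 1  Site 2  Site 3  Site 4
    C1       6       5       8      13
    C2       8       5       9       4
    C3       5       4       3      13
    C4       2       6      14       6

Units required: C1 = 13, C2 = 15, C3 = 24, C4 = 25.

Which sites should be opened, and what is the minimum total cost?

For any fixed open set, each sensor cluster goes to its cheapest open site; total = fixed + service.
{Site 1, Site 2, Site 3}: C1→Site 2 5·13=65, C2→Site 2 5·15=75, C3→Site 3 3·24=72, C4→Site 1 2·25=50. Service 262; fixed 61; total 323.
{Site 1, Site 2}: service 286 + fixed 39 = 325
{Site 1, Site 3, Site 4}: C1→Site 1 6·13=78, C2→Site 4 4·15=60, C3→Site 3 3·24=72, C4→Site 1 2·25=50. Service 260; fixed 65; total 325.
{Site 1, Site 2, Site 3, Site 4}: service 247 + fixed 87 = 334
No other subset beats 323.

Open Site 1, Site 2 and Site 3; minimum total cost 323.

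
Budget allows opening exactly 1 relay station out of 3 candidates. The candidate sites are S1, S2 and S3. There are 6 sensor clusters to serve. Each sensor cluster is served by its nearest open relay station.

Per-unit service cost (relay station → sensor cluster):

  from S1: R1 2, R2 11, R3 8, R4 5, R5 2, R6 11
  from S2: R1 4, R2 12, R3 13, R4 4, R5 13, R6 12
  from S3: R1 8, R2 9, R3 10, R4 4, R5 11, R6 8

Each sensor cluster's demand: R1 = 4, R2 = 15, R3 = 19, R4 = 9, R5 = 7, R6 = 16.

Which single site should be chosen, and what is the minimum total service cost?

With exactly 1 open, each sensor cluster uses its cheapest among the chosen.
{S1}: R1→S1 2·4=8, R2→S1 11·15=165, R3→S1 8·19=152, R4→S1 5·9=45, R5→S1 2·7=14, R6→S1 11·16=176. Service cost 560.
{S3}: service cost 598
{S2}: service cost 762
Among all 3 size-1 choices, {S1} is lowest.

Choose S1 only; total service cost 560.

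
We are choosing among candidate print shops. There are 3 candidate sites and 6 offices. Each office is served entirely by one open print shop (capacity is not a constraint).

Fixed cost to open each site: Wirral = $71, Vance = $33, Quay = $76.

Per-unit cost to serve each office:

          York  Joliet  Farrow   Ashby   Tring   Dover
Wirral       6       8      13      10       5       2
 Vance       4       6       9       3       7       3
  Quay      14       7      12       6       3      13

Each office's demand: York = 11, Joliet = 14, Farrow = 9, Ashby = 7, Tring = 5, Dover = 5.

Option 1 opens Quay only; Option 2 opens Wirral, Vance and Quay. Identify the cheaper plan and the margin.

Option 2 is cheaper by 123.

Option 1: {Quay}: York→Quay 14·11=154, Joliet→Quay 7·14=98, Farrow→Quay 12·9=108, Ashby→Quay 6·7=42, Tring→Quay 3·5=15, Dover→Quay 13·5=65. Service 482; fixed 76; total 558.
Option 2: {Wirral, Vance, Quay}: York→Vance 4·11=44, Joliet→Vance 6·14=84, Farrow→Vance 9·9=81, Ashby→Vance 3·7=21, Tring→Quay 3·5=15, Dover→Wirral 2·5=10. Service 255; fixed 180; total 435.
Difference: |558 − 435| = 123.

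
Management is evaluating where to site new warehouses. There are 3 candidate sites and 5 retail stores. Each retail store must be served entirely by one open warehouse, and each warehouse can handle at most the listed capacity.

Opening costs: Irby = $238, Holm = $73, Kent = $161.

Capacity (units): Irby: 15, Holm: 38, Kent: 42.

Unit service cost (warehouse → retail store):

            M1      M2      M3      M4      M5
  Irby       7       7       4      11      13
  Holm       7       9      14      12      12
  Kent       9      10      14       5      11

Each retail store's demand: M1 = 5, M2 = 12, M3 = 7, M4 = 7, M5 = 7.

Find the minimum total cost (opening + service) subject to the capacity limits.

Open {Holm}: M1→Holm 7·5=35, M2→Holm 9·12=108, M3→Holm 14·7=98, M4→Holm 12·7=84, M5→Holm 12·7=84.
Loads: Holm carries 38/38. Service 409; fixed 73; total 482.
Next best feasible plan costs 536.

Minimum total cost: 482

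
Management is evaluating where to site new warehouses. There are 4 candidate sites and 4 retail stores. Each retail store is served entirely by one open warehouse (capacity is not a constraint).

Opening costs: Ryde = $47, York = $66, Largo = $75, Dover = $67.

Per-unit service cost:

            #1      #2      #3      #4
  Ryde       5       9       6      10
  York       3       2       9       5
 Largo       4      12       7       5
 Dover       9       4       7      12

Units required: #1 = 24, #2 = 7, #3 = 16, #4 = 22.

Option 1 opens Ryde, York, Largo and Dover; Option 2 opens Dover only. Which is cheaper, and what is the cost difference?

Option 1: {Ryde, York, Largo, Dover}: #1→York 3·24=72, #2→York 2·7=14, #3→Ryde 6·16=96, #4→York 5·22=110. Service 292; fixed 255; total 547.
Option 2: {Dover}: #1→Dover 9·24=216, #2→Dover 4·7=28, #3→Dover 7·16=112, #4→Dover 12·22=264. Service 620; fixed 67; total 687.
Difference: |547 − 687| = 140.

Option 1 is cheaper by 140.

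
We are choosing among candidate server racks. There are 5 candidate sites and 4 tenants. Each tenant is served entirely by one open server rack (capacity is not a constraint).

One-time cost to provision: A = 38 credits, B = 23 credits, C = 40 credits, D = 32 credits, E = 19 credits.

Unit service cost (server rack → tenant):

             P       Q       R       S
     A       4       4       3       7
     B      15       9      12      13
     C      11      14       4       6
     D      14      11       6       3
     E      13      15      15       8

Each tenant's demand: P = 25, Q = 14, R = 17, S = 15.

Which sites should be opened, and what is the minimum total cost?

For any fixed open set, each tenant goes to its cheapest open site; total = fixed + service.
{A, D}: P→A 4·25=100, Q→A 4·14=56, R→A 3·17=51, S→D 3·15=45. Service 252; fixed 70; total 322.
{A, D, E}: P→A 4·25=100, Q→A 4·14=56, R→A 3·17=51, S→D 3·15=45. Service 252; fixed 89; total 341.
{A, B, D}: service 252 + fixed 93 = 345
{A, B, C, D, E}: P→A 4·25=100, Q→A 4·14=56, R→A 3·17=51, S→D 3·15=45. Service 252; fixed 152; total 404.
No other subset beats 322.

Open A and D; minimum total cost 322.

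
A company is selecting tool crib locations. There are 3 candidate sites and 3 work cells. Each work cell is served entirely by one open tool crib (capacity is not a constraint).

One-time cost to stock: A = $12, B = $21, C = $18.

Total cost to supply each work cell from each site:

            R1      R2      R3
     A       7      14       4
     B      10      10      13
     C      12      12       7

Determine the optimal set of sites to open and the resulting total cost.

For any fixed open set, each work cell goes to its cheapest open site; total = fixed + service.
{A}: R1→A 7, R2→A 14, R3→A 4. Service 25; fixed 12; total 37.
{C}: R1→C 12, R2→C 12, R3→C 7. Service 31; fixed 18; total 49.
{A, C}: R1→A 7, R2→C 12, R3→A 4. Service 23; fixed 30; total 53.
{A, B, C}: service 21 + fixed 51 = 72
No other subset beats 37.

Open A only; minimum total cost 37.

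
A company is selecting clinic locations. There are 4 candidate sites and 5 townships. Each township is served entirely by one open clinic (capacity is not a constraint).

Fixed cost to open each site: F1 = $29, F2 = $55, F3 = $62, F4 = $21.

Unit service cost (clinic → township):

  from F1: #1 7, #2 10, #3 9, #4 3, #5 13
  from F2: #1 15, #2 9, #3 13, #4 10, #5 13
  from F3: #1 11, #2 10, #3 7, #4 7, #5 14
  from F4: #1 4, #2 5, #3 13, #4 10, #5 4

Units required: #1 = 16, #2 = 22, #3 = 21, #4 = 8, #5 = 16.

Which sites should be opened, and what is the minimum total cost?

Open F1 and F4; minimum total cost 501.

For any fixed open set, each township goes to its cheapest open site; total = fixed + service.
{F1, F4}: #1→F4 4·16=64, #2→F4 5·22=110, #3→F1 9·21=189, #4→F1 3·8=24, #5→F4 4·16=64. Service 451; fixed 50; total 501.
{F1, F3, F4}: #1→F4 4·16=64, #2→F4 5·22=110, #3→F3 7·21=147, #4→F1 3·8=24, #5→F4 4·16=64. Service 409; fixed 112; total 521.
{F3, F4}: service 441 + fixed 83 = 524
{F1, F2, F3, F4}: #1→F4 4·16=64, #2→F4 5·22=110, #3→F3 7·21=147, #4→F1 3·8=24, #5→F4 4·16=64. Service 409; fixed 167; total 576.
No other subset beats 501.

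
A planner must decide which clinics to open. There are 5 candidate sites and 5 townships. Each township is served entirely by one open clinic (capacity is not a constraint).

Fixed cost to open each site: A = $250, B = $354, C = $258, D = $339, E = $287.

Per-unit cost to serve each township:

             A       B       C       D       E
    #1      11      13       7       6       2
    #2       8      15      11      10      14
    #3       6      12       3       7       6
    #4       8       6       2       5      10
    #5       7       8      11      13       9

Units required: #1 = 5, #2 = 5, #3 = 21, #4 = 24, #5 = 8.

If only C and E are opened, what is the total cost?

Each township is assigned to its cheapest site among the open ones.
{C, E}: #1→E 2·5=10, #2→C 11·5=55, #3→C 3·21=63, #4→C 2·24=48, #5→E 9·8=72. Service 248; fixed 545; total 793.

Total cost: 793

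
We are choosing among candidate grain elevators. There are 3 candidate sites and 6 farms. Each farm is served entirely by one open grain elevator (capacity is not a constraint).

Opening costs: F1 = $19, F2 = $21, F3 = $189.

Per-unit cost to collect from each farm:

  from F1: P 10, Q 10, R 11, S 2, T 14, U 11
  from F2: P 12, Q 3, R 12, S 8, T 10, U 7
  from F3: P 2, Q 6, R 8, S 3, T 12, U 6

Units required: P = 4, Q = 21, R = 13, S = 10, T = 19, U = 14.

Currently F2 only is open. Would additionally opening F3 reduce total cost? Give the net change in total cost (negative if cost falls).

Current service cost with {F2}: 635.
Adding F3: each farm re-picks its cheapest; new service cost 479, saving 156.
Extra fixed cost: 189. Net change = 189 − 156 = 33.
(Totals: 656 → 689.)

No — net change +33 (cost rises by 33).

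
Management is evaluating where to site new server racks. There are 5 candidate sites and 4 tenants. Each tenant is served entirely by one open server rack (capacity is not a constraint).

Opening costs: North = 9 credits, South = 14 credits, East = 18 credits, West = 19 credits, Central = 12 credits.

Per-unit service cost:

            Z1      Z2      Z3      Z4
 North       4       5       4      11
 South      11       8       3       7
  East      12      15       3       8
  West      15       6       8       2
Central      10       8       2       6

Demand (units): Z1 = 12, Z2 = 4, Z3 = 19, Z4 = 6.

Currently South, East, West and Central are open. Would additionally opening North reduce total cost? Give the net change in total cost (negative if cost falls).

Yes — net change −67 (cost falls by 67).

Current service cost with {South, East, West, Central}: 194.
Adding North: each tenant re-picks its cheapest; new service cost 118, saving 76.
Extra fixed cost: 9. Net change = 9 − 76 = -67.
(Totals: 257 → 190.)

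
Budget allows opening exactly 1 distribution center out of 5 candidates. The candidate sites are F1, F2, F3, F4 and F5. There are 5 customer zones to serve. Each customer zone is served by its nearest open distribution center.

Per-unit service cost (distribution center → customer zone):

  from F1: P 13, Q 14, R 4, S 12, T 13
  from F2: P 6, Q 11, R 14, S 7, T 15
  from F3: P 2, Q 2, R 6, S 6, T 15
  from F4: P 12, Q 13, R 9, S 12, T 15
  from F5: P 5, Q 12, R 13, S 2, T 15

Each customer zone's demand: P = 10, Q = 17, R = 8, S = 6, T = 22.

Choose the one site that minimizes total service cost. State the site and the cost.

Choose F3 only; total service cost 468.

With exactly 1 open, each customer zone uses its cheapest among the chosen.
{F3}: P→F3 2·10=20, Q→F3 2·17=34, R→F3 6·8=48, S→F3 6·6=36, T→F3 15·22=330. Service cost 468.
{F5}: service cost 700
{F2}: service cost 731
Among all 5 size-1 choices, {F3} is lowest.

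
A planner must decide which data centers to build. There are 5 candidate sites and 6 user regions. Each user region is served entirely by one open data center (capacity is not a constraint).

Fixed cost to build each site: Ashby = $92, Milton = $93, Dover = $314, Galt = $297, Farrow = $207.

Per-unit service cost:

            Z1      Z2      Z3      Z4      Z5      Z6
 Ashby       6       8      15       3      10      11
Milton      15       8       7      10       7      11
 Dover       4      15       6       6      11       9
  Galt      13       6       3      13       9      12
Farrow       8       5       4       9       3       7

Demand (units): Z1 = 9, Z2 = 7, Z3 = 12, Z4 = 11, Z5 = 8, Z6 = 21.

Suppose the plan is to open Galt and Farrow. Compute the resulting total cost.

Total cost: 917

Each user region is assigned to its cheapest site among the open ones.
{Galt, Farrow}: Z1→Farrow 8·9=72, Z2→Farrow 5·7=35, Z3→Galt 3·12=36, Z4→Farrow 9·11=99, Z5→Farrow 3·8=24, Z6→Farrow 7·21=147. Service 413; fixed 504; total 917.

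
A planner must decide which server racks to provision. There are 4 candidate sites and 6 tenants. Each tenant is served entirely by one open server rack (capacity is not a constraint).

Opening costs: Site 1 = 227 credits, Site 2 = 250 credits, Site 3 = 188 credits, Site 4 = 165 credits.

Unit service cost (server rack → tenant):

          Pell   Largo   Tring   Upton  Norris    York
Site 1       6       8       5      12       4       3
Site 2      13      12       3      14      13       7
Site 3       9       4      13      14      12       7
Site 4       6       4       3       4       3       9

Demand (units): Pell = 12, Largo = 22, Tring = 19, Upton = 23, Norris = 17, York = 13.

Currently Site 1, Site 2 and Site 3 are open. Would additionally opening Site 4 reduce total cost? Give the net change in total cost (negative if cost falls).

Yes — net change −36 (cost falls by 36).

Current service cost with {Site 1, Site 2, Site 3}: 600.
Adding Site 4: each tenant re-picks its cheapest; new service cost 399, saving 201.
Extra fixed cost: 165. Net change = 165 − 201 = -36.
(Totals: 1265 → 1229.)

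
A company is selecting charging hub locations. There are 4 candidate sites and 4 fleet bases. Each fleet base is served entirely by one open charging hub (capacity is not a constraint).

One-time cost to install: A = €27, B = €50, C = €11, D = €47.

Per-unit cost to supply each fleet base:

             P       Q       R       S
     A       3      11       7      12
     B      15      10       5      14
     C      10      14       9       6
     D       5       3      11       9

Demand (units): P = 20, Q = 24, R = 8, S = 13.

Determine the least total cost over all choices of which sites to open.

Minimum total cost: 351

For any fixed open set, each fleet base goes to its cheapest open site; total = fixed + service.
{A, C, D}: P→A 3·20=60, Q→D 3·24=72, R→A 7·8=56, S→C 6·13=78. Service 266; fixed 85; total 351.
{A, D}: P→A 3·20=60, Q→D 3·24=72, R→A 7·8=56, S→D 9·13=117. Service 305; fixed 74; total 379.
{C, D}: service 322 + fixed 58 = 380
{A, B, C, D}: service 250 + fixed 135 = 385
No other subset beats 351.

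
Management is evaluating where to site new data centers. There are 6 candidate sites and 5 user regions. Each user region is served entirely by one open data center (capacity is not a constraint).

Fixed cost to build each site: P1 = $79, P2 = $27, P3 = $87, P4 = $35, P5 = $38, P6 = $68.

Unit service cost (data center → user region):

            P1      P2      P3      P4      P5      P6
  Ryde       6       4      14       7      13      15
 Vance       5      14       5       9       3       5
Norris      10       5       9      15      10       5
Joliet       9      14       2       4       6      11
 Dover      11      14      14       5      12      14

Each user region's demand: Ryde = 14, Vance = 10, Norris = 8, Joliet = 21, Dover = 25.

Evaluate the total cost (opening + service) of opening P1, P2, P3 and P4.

Each user region is assigned to its cheapest site among the open ones.
{P1, P2, P3, P4}: Ryde→P2 4·14=56, Vance→P1 5·10=50, Norris→P2 5·8=40, Joliet→P3 2·21=42, Dover→P4 5·25=125. Service 313; fixed 228; total 541.

Total cost: 541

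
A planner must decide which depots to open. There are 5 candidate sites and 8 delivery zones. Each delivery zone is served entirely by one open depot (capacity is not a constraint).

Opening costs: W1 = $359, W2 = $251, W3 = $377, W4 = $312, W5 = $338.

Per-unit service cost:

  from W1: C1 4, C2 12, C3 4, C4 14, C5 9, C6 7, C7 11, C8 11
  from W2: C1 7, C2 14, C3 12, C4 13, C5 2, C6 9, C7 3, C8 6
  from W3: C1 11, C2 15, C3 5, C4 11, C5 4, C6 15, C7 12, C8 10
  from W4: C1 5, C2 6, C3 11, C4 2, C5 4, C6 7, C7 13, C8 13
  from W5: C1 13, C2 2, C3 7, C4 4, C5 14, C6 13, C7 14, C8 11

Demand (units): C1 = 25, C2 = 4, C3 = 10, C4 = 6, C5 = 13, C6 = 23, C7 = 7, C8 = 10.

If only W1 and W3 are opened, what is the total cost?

Total cost: 1380

Each delivery zone is assigned to its cheapest site among the open ones.
{W1, W3}: C1→W1 4·25=100, C2→W1 12·4=48, C3→W1 4·10=40, C4→W3 11·6=66, C5→W3 4·13=52, C6→W1 7·23=161, C7→W1 11·7=77, C8→W3 10·10=100. Service 644; fixed 736; total 1380.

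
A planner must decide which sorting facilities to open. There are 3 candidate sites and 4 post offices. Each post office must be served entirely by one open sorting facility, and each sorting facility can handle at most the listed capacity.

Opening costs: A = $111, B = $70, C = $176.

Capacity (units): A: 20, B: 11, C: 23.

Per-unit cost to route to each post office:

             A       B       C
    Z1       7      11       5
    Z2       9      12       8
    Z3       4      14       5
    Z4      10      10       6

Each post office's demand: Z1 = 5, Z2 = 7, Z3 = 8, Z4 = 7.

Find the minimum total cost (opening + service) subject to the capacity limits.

Minimum total cost: 381

Open {A, B}: Z1→A 7·5=35, Z2→A 9·7=63, Z3→A 4·8=32, Z4→B 10·7=70.
Loads: A carries 20/20, B carries 7/11. Service 200; fixed 181; total 381.
Next best feasible plan costs 402.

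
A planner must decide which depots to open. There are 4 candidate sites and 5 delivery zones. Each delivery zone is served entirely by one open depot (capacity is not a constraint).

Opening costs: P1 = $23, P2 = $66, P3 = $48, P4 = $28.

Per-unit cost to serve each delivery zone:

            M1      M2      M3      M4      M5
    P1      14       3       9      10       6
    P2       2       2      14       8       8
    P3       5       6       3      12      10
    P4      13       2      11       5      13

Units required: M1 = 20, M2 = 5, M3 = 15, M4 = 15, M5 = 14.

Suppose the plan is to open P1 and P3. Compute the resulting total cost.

Each delivery zone is assigned to its cheapest site among the open ones.
{P1, P3}: M1→P3 5·20=100, M2→P1 3·5=15, M3→P3 3·15=45, M4→P1 10·15=150, M5→P1 6·14=84. Service 394; fixed 71; total 465.

Total cost: 465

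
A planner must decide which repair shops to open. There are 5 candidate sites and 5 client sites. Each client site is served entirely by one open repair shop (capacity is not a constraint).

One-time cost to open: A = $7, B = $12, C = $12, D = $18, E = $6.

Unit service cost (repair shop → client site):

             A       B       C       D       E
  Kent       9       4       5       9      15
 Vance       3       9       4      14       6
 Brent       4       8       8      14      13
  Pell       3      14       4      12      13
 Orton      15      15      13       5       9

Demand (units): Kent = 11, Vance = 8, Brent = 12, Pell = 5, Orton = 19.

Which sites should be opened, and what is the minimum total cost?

For any fixed open set, each client site goes to its cheapest open site; total = fixed + service.
{A, B, D}: Kent→B 4·11=44, Vance→A 3·8=24, Brent→A 4·12=48, Pell→A 3·5=15, Orton→D 5·19=95. Service 226; fixed 37; total 263.
{A, B, D, E}: service 226 + fixed 43 = 269
{A, C, D}: Kent→C 5·11=55, Vance→A 3·8=24, Brent→A 4·12=48, Pell→A 3·5=15, Orton→D 5·19=95. Service 237; fixed 37; total 274.
{A, B, C, D, E}: Kent→B 4·11=44, Vance→A 3·8=24, Brent→A 4·12=48, Pell→A 3·5=15, Orton→D 5·19=95. Service 226; fixed 55; total 281.
No other subset beats 263.

Open A, B and D; minimum total cost 263.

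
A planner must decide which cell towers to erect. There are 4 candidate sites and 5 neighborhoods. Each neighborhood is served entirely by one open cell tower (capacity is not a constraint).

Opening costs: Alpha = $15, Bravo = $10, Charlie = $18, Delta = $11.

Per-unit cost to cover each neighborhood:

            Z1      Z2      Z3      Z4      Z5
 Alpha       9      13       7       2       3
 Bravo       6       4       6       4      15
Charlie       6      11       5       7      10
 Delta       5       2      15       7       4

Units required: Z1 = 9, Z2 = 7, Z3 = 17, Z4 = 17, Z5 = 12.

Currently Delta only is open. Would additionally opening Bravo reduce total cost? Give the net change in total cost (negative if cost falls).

Current service cost with {Delta}: 481.
Adding Bravo: each neighborhood re-picks its cheapest; new service cost 277, saving 204.
Extra fixed cost: 10. Net change = 10 − 204 = -194.
(Totals: 492 → 298.)

Yes — net change −194 (cost falls by 194).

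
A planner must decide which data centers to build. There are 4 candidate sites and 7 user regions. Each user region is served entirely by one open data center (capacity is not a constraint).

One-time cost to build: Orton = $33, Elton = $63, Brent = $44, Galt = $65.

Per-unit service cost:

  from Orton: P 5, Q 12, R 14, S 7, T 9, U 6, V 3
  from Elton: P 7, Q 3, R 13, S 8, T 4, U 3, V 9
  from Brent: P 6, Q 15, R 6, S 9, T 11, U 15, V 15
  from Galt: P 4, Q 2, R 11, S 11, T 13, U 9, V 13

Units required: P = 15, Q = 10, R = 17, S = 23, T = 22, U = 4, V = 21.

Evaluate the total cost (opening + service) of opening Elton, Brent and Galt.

Each user region is assigned to its cheapest site among the open ones.
{Elton, Brent, Galt}: P→Galt 4·15=60, Q→Galt 2·10=20, R→Brent 6·17=102, S→Elton 8·23=184, T→Elton 4·22=88, U→Elton 3·4=12, V→Elton 9·21=189. Service 655; fixed 172; total 827.

Total cost: 827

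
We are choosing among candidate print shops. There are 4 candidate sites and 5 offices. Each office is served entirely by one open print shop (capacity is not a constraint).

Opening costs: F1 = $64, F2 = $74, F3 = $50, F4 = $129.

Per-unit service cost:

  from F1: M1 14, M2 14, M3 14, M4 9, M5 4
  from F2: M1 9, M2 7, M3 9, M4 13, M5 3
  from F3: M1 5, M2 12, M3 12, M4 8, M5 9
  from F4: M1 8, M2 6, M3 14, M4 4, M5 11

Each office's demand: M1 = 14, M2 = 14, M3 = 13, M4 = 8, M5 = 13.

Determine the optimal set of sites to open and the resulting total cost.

For any fixed open set, each office goes to its cheapest open site; total = fixed + service.
{F2, F3}: M1→F3 5·14=70, M2→F2 7·14=98, M3→F2 9·13=117, M4→F3 8·8=64, M5→F2 3·13=39. Service 388; fixed 124; total 512.
{F2}: service 484 + fixed 74 = 558
{F1, F2, F3}: service 388 + fixed 188 = 576
{F1, F2, F3, F4}: M1→F3 5·14=70, M2→F4 6·14=84, M3→F2 9·13=117, M4→F4 4·8=32, M5→F2 3·13=39. Service 342; fixed 317; total 659.
(All 15 nonempty subsets were checked; F2 and F3 is lowest.)

Open F2 and F3; minimum total cost 512.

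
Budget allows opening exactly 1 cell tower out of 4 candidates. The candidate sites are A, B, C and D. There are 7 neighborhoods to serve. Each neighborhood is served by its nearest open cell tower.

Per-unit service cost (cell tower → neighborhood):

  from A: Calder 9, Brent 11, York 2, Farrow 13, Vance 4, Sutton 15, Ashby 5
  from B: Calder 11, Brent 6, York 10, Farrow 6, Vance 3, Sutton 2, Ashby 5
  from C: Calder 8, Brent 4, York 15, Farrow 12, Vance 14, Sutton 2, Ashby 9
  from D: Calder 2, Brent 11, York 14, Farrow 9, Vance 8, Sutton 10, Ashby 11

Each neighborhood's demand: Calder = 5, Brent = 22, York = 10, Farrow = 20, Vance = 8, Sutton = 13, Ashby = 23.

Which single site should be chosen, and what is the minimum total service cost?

With exactly 1 open, each neighborhood uses its cheapest among the chosen.
{B}: Calder→B 11·5=55, Brent→B 6·22=132, York→B 10·10=100, Farrow→B 6·20=120, Vance→B 3·8=24, Sutton→B 2·13=26, Ashby→B 5·23=115. Service cost 572.
{C}: service cost 863
{A}: service cost 909
Among all 4 size-1 choices, {B} is lowest.

Choose B only; total service cost 572.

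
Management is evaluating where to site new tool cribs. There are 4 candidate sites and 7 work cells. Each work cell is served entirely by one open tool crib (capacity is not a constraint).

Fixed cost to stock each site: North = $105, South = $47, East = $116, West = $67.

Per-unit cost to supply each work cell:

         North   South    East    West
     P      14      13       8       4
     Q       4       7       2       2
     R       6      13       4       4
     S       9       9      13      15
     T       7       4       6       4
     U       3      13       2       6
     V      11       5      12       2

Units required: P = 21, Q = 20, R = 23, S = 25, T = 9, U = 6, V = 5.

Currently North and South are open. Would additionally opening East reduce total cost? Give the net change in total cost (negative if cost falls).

Current service cost with {North, South}: 795.
Adding East: each work cell re-picks its cheapest; new service cost 598, saving 197.
Extra fixed cost: 116. Net change = 116 − 197 = -81.
(Totals: 947 → 866.)

Yes — net change −81 (cost falls by 81).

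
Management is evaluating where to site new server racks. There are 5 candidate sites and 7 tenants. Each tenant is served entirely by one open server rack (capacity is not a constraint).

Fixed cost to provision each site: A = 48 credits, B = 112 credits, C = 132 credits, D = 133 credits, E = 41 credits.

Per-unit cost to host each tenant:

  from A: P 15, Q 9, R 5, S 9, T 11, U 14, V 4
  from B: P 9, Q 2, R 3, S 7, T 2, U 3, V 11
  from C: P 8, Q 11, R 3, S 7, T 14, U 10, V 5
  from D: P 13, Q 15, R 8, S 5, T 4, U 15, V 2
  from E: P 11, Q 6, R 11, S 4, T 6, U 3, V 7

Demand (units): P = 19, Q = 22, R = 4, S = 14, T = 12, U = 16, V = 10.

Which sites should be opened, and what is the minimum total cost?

Open B and E; minimum total cost 578.

For any fixed open set, each tenant goes to its cheapest open site; total = fixed + service.
{B, E}: P→B 9·19=171, Q→B 2·22=44, R→B 3·4=12, S→E 4·14=56, T→B 2·12=24, U→B 3·16=48, V→E 7·10=70. Service 425; fixed 153; total 578.
{A, B, E}: P→B 9·19=171, Q→B 2·22=44, R→B 3·4=12, S→E 4·14=56, T→B 2·12=24, U→B 3·16=48, V→A 4·10=40. Service 395; fixed 201; total 596.
{A, B}: service 437 + fixed 160 = 597
{A, B, C, D, E}: service 356 + fixed 466 = 822
No other subset beats 578.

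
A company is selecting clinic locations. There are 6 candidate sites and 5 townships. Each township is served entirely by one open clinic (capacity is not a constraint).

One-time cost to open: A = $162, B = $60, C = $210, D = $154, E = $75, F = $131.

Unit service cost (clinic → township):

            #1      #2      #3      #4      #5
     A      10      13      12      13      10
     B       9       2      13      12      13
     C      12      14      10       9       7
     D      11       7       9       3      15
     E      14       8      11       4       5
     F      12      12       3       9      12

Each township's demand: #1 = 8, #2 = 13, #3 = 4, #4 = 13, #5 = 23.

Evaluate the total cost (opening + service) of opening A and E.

Total cost: 632

Each township is assigned to its cheapest site among the open ones.
{A, E}: #1→A 10·8=80, #2→E 8·13=104, #3→E 11·4=44, #4→E 4·13=52, #5→E 5·23=115. Service 395; fixed 237; total 632.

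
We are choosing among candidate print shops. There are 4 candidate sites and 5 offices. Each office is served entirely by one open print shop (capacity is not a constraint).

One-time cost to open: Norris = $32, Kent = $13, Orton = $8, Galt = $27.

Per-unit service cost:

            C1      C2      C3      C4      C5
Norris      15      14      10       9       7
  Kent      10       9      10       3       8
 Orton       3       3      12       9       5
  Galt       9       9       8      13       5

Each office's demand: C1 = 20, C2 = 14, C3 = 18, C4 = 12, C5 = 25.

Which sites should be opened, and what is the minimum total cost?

Open Kent, Orton and Galt; minimum total cost 455.

For any fixed open set, each office goes to its cheapest open site; total = fixed + service.
{Kent, Orton, Galt}: C1→Orton 3·20=60, C2→Orton 3·14=42, C3→Galt 8·18=144, C4→Kent 3·12=36, C5→Orton 5·25=125. Service 407; fixed 48; total 455.
{Kent, Orton}: service 443 + fixed 21 = 464
{Norris, Kent, Orton, Galt}: service 407 + fixed 80 = 487
{Orton}: service 551 + fixed 8 = 559
No other subset beats 455.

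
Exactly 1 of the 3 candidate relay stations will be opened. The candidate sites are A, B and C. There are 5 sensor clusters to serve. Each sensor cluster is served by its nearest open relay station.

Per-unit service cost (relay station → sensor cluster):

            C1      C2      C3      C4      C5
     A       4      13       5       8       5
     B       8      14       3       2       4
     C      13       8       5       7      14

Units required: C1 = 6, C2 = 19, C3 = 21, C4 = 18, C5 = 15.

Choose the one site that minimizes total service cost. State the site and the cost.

Choose B only; total service cost 473.

With exactly 1 open, each sensor cluster uses its cheapest among the chosen.
{B}: C1→B 8·6=48, C2→B 14·19=266, C3→B 3·21=63, C4→B 2·18=36, C5→B 4·15=60. Service cost 473.
{A}: service cost 595
{C}: service cost 671
Among all 3 size-1 choices, {B} is lowest.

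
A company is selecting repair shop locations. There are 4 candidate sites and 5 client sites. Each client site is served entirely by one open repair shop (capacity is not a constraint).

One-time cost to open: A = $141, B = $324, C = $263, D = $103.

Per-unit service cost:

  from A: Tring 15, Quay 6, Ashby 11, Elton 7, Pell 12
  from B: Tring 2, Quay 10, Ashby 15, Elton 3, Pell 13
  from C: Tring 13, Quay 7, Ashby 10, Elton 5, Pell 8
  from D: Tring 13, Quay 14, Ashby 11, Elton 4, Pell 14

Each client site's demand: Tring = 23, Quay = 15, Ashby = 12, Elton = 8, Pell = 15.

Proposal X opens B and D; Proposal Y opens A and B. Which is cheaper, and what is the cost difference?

Proposal X: {B, D}: Tring→B 2·23=46, Quay→B 10·15=150, Ashby→D 11·12=132, Elton→B 3·8=24, Pell→B 13·15=195. Service 547; fixed 427; total 974.
Proposal Y: {A, B}: Tring→B 2·23=46, Quay→A 6·15=90, Ashby→A 11·12=132, Elton→B 3·8=24, Pell→A 12·15=180. Service 472; fixed 465; total 937.
Difference: |974 − 937| = 37.

Proposal Y is cheaper by 37.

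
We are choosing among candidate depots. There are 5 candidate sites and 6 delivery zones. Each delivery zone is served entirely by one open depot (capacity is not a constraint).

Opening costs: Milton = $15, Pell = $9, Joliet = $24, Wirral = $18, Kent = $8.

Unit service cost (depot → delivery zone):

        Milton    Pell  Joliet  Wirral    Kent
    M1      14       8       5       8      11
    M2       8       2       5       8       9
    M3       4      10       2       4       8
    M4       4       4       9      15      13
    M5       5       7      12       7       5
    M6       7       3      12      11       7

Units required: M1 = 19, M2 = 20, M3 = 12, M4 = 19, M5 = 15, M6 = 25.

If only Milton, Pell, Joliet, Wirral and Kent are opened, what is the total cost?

Total cost: 459

Each delivery zone is assigned to its cheapest site among the open ones.
{Milton, Pell, Joliet, Wirral, Kent}: M1→Joliet 5·19=95, M2→Pell 2·20=40, M3→Joliet 2·12=24, M4→Milton 4·19=76, M5→Milton 5·15=75, M6→Pell 3·25=75. Service 385; fixed 74; total 459.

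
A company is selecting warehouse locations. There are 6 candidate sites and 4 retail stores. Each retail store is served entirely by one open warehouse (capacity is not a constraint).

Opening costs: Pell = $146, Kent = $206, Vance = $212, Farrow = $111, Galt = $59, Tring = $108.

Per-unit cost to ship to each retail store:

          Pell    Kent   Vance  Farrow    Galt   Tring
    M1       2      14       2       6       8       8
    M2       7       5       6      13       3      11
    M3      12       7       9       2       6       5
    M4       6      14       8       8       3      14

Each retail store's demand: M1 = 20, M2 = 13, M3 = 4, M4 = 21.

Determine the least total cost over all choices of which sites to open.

Minimum total cost: 345

For any fixed open set, each retail store goes to its cheapest open site; total = fixed + service.
{Galt}: M1→Galt 8·20=160, M2→Galt 3·13=39, M3→Galt 6·4=24, M4→Galt 3·21=63. Service 286; fixed 59; total 345.
{Pell, Galt}: M1→Pell 2·20=40, M2→Galt 3·13=39, M3→Galt 6·4=24, M4→Galt 3·21=63. Service 166; fixed 205; total 371.
{Farrow, Galt}: service 230 + fixed 170 = 400
{Pell, Kent, Vance, Farrow, Galt, Tring}: service 150 + fixed 842 = 992
No other subset beats 345.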